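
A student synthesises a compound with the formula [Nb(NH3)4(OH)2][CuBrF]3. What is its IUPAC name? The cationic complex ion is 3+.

The complex cation is given as 3+; its ligand charges sum to -2, so Nb = +5.
With 3 anions per cation, each anion must be 3/3 = 1−.
Anion: ligand charges sum to -2; for the ion to be 1−, Cu = +1.

tetraamminedihydroxoniobium(V) bromofluorocuprate(I)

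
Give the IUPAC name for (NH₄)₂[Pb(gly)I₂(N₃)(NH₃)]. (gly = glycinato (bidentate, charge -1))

ammonium ammineazido(glycinato)diiodoplumbate(II)

The 2 ammonium counter-ions carry a total charge of +2, so each complex ion is 2−.
Ligand charges: 1×glycinato (-1 each), 2×iodo (-1 each), 1×ammine (neutral), 1×azido (-1 each); total -4. So Pb + (-4) = 2−, giving Pb = +2.
The complex ion is anionic, so lead takes the -ate form plumbate(II).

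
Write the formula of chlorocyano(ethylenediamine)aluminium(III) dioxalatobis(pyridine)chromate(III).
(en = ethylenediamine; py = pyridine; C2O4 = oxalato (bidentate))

[AlCl(CN)(en)][Cr(C2O4)2(py)2]

Cation [Al…]: ligand charges -2, Al(III) ⇒ ion charge 1+.
Anion [Cr…]: ligand charges -4, Cr(III) ⇒ ion charge 1−.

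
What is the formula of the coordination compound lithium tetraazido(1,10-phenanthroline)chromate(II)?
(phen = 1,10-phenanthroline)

Li2[Cr(N3)4(phen)]

Ligands: 1 1,10-phenanthroline (phen, neutral), 4 azido (N3, -1). Ligand charge sum = -4.
With Cr in oxidation state +2, the complex ion is [Cr...]^2−.
Charge balance with lithium (+1) requires 1 complex ion per 2 lithium.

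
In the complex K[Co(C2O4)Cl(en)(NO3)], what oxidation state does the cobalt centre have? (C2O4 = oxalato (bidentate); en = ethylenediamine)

+3

1 potassium outside the brackets (+1 each) → the complex ion is 1−.
Ligand charges: 1×NO3 = -1; 1×Cl = -1; 1×C2O4 = -2; 1×en neutral; sum -4.
Co + (-4) = 1− ⇒ Co is +3.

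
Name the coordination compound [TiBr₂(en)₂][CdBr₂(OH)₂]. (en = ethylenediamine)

Both ions are complex: the cation is named first with the plain metal name, the anion second with the -ate form; each ion's ligands are alphabetised independently.
Cadmium is always +2 in its complexes; the anion's ligand charges sum to -4, so the complex anion is 2−.
A 1:1 salt means the cation carries the equal and opposite charge, 2+.
Cation: ligand charges sum to -2; for the ion to be 2+, Ti = +4.

dibromobis(ethylenediamine)titanium(IV) dibromodihydroxocadmate(II)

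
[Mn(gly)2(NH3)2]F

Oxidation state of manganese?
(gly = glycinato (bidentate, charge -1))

1 fluoride outside the brackets (-1 each) → the complex ion is 1+.
Ligand charges: 2×NH3 neutral; 2×gly = -2; sum -2.
Mn + (-2) = 1+ ⇒ Mn is +3.

+3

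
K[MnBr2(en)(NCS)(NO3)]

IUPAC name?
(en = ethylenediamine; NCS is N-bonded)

potassium dibromo(ethylenediamine)isothiocyanatonitratomanganate(III)

The 1 potassium counter-ion carries a total charge of +1, so each complex ion is 1−.
Ligand charges: 1×ethylenediamine (neutral), 1×nitrato (-1 each), 2×bromo (-1 each), 1×isothiocyanato (-1 each); total -4. So Mn + (-4) = 1−, giving Mn = +3.
Ligands are named alphabetically: bromo before ethylenediamine before isothiocyanato before nitrato.
The complex ion is anionic, so manganese takes the -ate form manganate(III).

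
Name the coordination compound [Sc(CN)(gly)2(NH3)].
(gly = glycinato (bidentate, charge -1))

amminecyanobis(glycinato)scandium(III)

There is no counter-ion, so the complex is neutral overall.
Ligand charges: 1×cyano (-1 each), 2×glycinato (-1 each), 1×ammine (neutral); total -3. So Sc + (-3) = 0, giving Sc = +3.
Ligands are named alphabetically: ammine before cyano before glycinato.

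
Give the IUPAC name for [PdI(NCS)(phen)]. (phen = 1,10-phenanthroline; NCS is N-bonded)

There is no counter-ion, so the complex is neutral overall.
Ligand charges: 1×1,10-phenanthroline (neutral), 1×iodo (-1 each), 1×isothiocyanato (-1 each); total -2. So Pd + (-2) = 0, giving Pd = +2.
Ligands are named alphabetically: iodo before isothiocyanato before phenanthroline.

iodoisothiocyanato(1,10-phenanthroline)palladium(II)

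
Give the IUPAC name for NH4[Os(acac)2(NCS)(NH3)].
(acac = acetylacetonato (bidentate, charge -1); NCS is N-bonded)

The 1 ammonium counter-ion carries a total charge of +1, so each complex ion is 1−.
Ligand charges: 2×acetylacetonato (-1 each), 1×ammine (neutral), 1×isothiocyanato (-1 each); total -3. So Os + (-3) = 1−, giving Os = +2.
Ligands are named alphabetically: acetylacetonato before ammine before isothiocyanato.
The complex ion is anionic, so osmium takes the -ate form osmate(II).

ammonium bis(acetylacetonato)ammineisothiocyanatoosmate(II)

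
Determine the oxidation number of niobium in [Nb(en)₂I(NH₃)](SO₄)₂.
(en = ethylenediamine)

+5

2 sulfate outside the brackets (-2 each) → the complex ion is 4+.
Ligand charges: 1×I = -1; 1×NH3 neutral; 2×en neutral; sum -1.
Nb + (-1) = 4+ ⇒ Nb is +5.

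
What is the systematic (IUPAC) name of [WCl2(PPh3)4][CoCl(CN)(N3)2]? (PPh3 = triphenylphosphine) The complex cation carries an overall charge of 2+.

Both ions are complex: the cation is named first with the plain metal name, the anion second with the -ate form; each ion's ligands are alphabetised independently.
The complex cation is given as 2+; its ligand charges sum to -2, so W = +4.
A 1:1 salt means the anion carries the equal and opposite charge, 2−.
Anion: ligand charges sum to -4; for the ion to be 2−, Co = +2.

dichlorotetrakis(triphenylphosphine)tungsten(IV) diazidochlorocyanocobaltate(II)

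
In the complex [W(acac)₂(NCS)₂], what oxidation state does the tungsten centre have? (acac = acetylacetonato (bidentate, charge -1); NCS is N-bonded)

No counter-ion: the bracketed complex is neutral.
Ligand charges: 2×acac = -2; 2×NCS = -2; sum -4.
W + (-4) = 0 ⇒ W is +4.

+4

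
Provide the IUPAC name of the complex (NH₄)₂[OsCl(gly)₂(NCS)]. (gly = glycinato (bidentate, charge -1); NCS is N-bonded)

ammonium chlorobis(glycinato)isothiocyanatoosmate(II)

The 2 ammonium counter-ions carry a total charge of +2, so each complex ion is 2−.
Ligand charges: 2×glycinato (-1 each), 1×chloro (-1 each), 1×isothiocyanato (-1 each); total -4. So Os + (-4) = 2−, giving Os = +2.
The complex ion is anionic, so osmium takes the -ate form osmate(II).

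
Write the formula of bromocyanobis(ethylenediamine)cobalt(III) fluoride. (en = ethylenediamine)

Ligands: 1 bromo (Br, -1), 1 cyano (CN, -1), 2 ethylenediamine (en, neutral). Ligand charge sum = -2.
Charge balance with fluoride (-1) requires 1 complex ion per 1 fluoride.

[CoBr(CN)(en)2]F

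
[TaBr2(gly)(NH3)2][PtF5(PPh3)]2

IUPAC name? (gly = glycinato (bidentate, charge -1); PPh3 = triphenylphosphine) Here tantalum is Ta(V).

diamminedibromo(glycinato)tantalum(V) pentafluoro(triphenylphosphine)platinate(IV)

Ta is given as +5; the cation's ligand charges sum to -3, so the complex cation is 2+.
With 2 anions per cation, each anion must be 2/2 = 1−.
Anion: ligand charges sum to -5; for the ion to be 1−, Pt = +4.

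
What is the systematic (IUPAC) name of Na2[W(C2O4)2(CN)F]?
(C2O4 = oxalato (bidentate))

sodium cyanofluorodioxalatotungstate(IV)

The 2 sodium counter-ions carry a total charge of +2, so each complex ion is 2−.
Ligand charges: 1×cyano (-1 each), 1×fluoro (-1 each), 2×oxalato (-2 each); total -6. So W + (-6) = 2−, giving W = +4.
The complex ion is anionic, so tungsten takes the -ate form tungstate(IV).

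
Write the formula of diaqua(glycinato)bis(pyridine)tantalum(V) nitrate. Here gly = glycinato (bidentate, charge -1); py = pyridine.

Ligands: 2 aqua (H2O, neutral), 1 glycinato (gly, -1), 2 pyridine (py, neutral). Ligand charge sum = -1.
With Ta in oxidation state +5, the complex ion is [Ta...]^4+.
Charge balance with nitrate (-1) requires 1 complex ion per 4 nitrate.

[Ta(gly)(H2O)2(py)2](NO3)4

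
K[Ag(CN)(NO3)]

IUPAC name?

potassium cyanonitratoargentate(I)

The 1 potassium counter-ion carries a total charge of +1, so each complex ion is 1−.
Ligand charges: 1×nitrato (-1 each), 1×cyano (-1 each); total -2. So Ag + (-2) = 1−, giving Ag = +1.
Ligands are named alphabetically: cyano before nitrato.
The complex ion is anionic, so silver takes the -ate form argentate(I).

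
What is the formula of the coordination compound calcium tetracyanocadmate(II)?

Ca[Cd(CN)4]

Ligands: 4 cyano (CN, -1). Ligand charge sum = -4.
With Cd in oxidation state +2, the complex ion is [Cd...]^2−.
Charge balance with calcium (+2) requires 1 complex ion per 1 calcium.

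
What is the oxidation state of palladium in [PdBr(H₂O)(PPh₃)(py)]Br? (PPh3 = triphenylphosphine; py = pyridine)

+2

1 bromide outside the brackets (-1 each) → the complex ion is 1+.
Ligand charges: 1×Br = -1; 1×PPh3 neutral; 1×H2O neutral; 1×py neutral; sum -1.
Pd + (-1) = 1+ ⇒ Pd is +2.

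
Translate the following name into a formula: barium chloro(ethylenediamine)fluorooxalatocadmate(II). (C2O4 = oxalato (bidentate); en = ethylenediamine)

Ba[Cd(C2O4)Cl(en)F]

Ligands: 1 chloro (Cl, -1), 1 oxalato (C2O4, -2), 1 ethylenediamine (en, neutral), 1 fluoro (F, -1). Ligand charge sum = -4.
With Cd in oxidation state +2, the complex ion is [Cd...]^2−.
Charge balance with barium (+2) requires 1 complex ion per 1 barium.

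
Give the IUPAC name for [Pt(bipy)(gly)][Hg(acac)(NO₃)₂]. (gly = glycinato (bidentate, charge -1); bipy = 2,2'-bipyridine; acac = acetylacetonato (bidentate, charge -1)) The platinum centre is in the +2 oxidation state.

(2,2'-bipyridine)(glycinato)platinum(II) (acetylacetonato)dinitratomercurate(II)

Pt is given as +2; the cation's ligand charges sum to -1, so the complex cation is 1+.
A 1:1 salt means the anion carries the equal and opposite charge, 1−.
Anion: ligand charges sum to -3; for the ion to be 1−, Hg = +2.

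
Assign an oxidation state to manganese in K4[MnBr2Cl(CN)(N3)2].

4 potassium outside the brackets (+1 each) → the complex ion is 4−.
Ligand charges: 2×N3 = -2; 2×Br = -2; 1×Cl = -1; 1×CN = -1; sum -6.
Mn + (-6) = 4− ⇒ Mn is +2.

+2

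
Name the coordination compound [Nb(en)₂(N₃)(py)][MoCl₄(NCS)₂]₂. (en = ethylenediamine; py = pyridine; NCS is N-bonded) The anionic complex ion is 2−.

azidobis(ethylenediamine)(pyridine)niobium(V) tetrachlorodiisothiocyanatomolybdate(IV)

Both ions are complex: the cation is named first with the plain metal name, the anion second with the -ate form; each ion's ligands are alphabetised independently.
The complex anion is given as 2−; its ligand charges sum to -6, so Mo = +4.
With 2 anions per cation, the cation must be 2×2 = 4+.
Cation: ligand charges sum to -1; for the ion to be 4+, Nb = +5.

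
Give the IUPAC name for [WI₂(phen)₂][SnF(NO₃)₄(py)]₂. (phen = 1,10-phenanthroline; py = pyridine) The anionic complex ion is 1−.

The complex anion is given as 1−; its ligand charges sum to -5, so Sn = +4.
With 2 anions per cation, the cation must be 2×1 = 2+.
Cation: ligand charges sum to -2; for the ion to be 2+, W = +4.

diiodobis(1,10-phenanthroline)tungsten(IV) fluorotetranitrato(pyridine)stannate(IV)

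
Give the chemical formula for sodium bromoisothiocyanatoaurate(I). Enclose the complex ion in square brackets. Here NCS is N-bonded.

Ligands: 1 isothiocyanato (NCS, -1), 1 bromo (Br, -1). Ligand charge sum = -2.
With Au in oxidation state +1, the complex ion is [Au...]^1−.
Charge balance with sodium (+1) requires 1 complex ion per 1 sodium.

Na[AuBr(NCS)]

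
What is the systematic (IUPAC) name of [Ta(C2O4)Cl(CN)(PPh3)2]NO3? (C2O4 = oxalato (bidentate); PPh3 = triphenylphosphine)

chlorocyanooxalatobis(triphenylphosphine)tantalum(V) nitrate

The 1 nitrate counter-ion carries a total charge of -1, so each complex ion is 1+.
Ligand charges: 1×chloro (-1 each), 1×oxalato (-2 each), 2×triphenylphosphine (neutral), 1×cyano (-1 each); total -4. So Ta + (-4) = 1+, giving Ta = +5.
Ligands are named alphabetically: chloro before cyano before oxalato before triphenylphosphine.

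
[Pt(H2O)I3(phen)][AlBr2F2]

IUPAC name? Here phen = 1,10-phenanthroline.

Both ions are complex: the cation is named first with the plain metal name, the anion second with the -ate form; each ion's ligands are alphabetised independently.
Aluminium is always +3 in its complexes; the anion's ligand charges sum to -4, so the complex anion is 1−.
A 1:1 salt means the cation carries the equal and opposite charge, 1+.
Cation: ligand charges sum to -3; for the ion to be 1+, Pt = +4.

aquatriiodo(1,10-phenanthroline)platinum(IV) dibromodifluoroaluminate(III)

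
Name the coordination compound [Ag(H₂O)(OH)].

aquahydroxosilver(I)

There is no counter-ion, so the complex is neutral overall.
Ligand charges: 1×aqua (neutral), 1×hydroxo (-1 each); total -1. So Ag + (-1) = 0, giving Ag = +1.
Ligands are named alphabetically: aqua before hydroxo.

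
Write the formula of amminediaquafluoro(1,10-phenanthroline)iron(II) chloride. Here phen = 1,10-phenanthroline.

[FeF(H2O)2(NH3)(phen)]Cl

Ligands: 1 1,10-phenanthroline (phen, neutral), 1 ammine (NH3, neutral), 1 fluoro (F, -1), 2 aqua (H2O, neutral). Ligand charge sum = -1.
With Fe in oxidation state +2, the complex ion is [Fe...]^1+.
Charge balance with chloride (-1) requires 1 complex ion per 1 chloride.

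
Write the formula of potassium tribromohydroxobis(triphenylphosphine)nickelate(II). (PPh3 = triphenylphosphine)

K2[NiBr3(OH)(PPh3)2]

Ligands: 1 hydroxo (OH, -1), 3 bromo (Br, -1), 2 triphenylphosphine (PPh3, neutral). Ligand charge sum = -4.
With Ni in oxidation state +2, the complex ion is [Ni...]^2−.
Charge balance with potassium (+1) requires 1 complex ion per 2 potassium.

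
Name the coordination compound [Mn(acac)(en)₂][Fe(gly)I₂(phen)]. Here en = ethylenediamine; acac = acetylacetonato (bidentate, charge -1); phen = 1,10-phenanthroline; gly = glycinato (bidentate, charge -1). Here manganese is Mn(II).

Both ions are complex: the cation is named first with the plain metal name, the anion second with the -ate form; each ion's ligands are alphabetised independently.
Mn is given as +2; the cation's ligand charges sum to -1, so the complex cation is 1+.
A 1:1 salt means the anion carries the equal and opposite charge, 1−.
Anion: ligand charges sum to -3; for the ion to be 1−, Fe = +2.

(acetylacetonato)bis(ethylenediamine)manganese(II) (glycinato)diiodo(1,10-phenanthroline)ferrate(II)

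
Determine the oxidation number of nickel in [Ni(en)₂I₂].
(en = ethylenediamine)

No counter-ion: the bracketed complex is neutral.
Ligand charges: 2×en neutral; 2×I = -2; sum -2.
Ni + (-2) = 0 ⇒ Ni is +2.

+2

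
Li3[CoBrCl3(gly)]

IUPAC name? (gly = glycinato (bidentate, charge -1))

The 3 lithium counter-ions carry a total charge of +3, so each complex ion is 3−.
Ligand charges: 3×chloro (-1 each), 1×bromo (-1 each), 1×glycinato (-1 each); total -5. So Co + (-5) = 3−, giving Co = +2.
Ligands are named alphabetically: bromo before chloro before glycinato.
The complex ion is anionic, so cobalt takes the -ate form cobaltate(II).

lithium bromotrichloro(glycinato)cobaltate(II)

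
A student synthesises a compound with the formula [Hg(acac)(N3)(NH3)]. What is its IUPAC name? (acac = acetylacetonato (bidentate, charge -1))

(acetylacetonato)ammineazidomercury(II)

There is no counter-ion, so the complex is neutral overall.
Ligand charges: 1×azido (-1 each), 1×acetylacetonato (-1 each), 1×ammine (neutral); total -2. So Hg + (-2) = 0, giving Hg = +2.
Ligands are named alphabetically: acetylacetonato before ammine before azido.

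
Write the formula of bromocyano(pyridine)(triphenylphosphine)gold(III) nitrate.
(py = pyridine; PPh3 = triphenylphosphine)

[AuBr(CN)(PPh3)(py)]NO3

Ligands: 1 bromo (Br, -1), 1 pyridine (py, neutral), 1 triphenylphosphine (PPh3, neutral), 1 cyano (CN, -1). Ligand charge sum = -2.
Charge balance with nitrate (-1) requires 1 complex ion per 1 nitrate.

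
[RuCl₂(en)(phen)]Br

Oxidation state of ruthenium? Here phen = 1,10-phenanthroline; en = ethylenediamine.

+3

1 bromide outside the brackets (-1 each) → the complex ion is 1+.
Ligand charges: 1×phen neutral; 1×en neutral; 2×Cl = -2; sum -2.
Ru + (-2) = 1+ ⇒ Ru is +3.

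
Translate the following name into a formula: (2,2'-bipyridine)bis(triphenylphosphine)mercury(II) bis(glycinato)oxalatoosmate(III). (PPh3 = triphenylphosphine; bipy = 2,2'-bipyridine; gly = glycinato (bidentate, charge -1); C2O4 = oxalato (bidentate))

Cation [Hg…]: ligand charges 0, Hg(II) ⇒ ion charge 2+.
Anion [Os…]: ligand charges -4, Os(III) ⇒ ion charge 1−.
One 2+ cation requires 2 of the 1− anion.

[Hg(bipy)(PPh3)2][Os(C2O4)(gly)2]2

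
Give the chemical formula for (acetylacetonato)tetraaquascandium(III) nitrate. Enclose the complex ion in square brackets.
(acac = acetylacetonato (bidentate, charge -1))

[Sc(acac)(H2O)4](NO3)2

Ligands: 1 acetylacetonato (acac, -1), 4 aqua (H2O, neutral). Ligand charge sum = -1.
With Sc in oxidation state +3, the complex ion is [Sc...]^2+.
Charge balance with nitrate (-1) requires 1 complex ion per 2 nitrate.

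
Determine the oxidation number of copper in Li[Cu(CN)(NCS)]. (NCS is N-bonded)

+1

1 lithium outside the brackets (+1 each) → the complex ion is 1−.
Ligand charges: 1×CN = -1; 1×NCS = -1; sum -2.
Cu + (-2) = 1− ⇒ Cu is +1.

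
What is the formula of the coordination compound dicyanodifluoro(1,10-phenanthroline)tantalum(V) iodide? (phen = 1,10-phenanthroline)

[Ta(CN)2F2(phen)]I

Ligands: 2 cyano (CN, -1), 1 1,10-phenanthroline (phen, neutral), 2 fluoro (F, -1). Ligand charge sum = -4.
With Ta in oxidation state +5, the complex ion is [Ta...]^1+.
Charge balance with iodide (-1) requires 1 complex ion per 1 iodide.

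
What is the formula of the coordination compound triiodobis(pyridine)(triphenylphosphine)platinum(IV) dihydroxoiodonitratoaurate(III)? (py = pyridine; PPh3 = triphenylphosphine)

Cation [Pt…]: ligand charges -3, Pt(IV) ⇒ ion charge 1+.
Anion [Au…]: ligand charges -4, Au(III) ⇒ ion charge 1−.
One 1+ cation balances one 1− anion.

[PtI3(PPh3)(py)2][AuI(NO3)(OH)2]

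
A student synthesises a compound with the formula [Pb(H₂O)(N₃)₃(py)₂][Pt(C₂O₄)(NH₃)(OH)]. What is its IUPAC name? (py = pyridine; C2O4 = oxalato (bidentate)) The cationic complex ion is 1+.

aquatriazidobis(pyridine)lead(IV) amminehydroxooxalatoplatinate(II)

Both ions are complex: the cation is named first with the plain metal name, the anion second with the -ate form; each ion's ligands are alphabetised independently.
The complex cation is given as 1+; its ligand charges sum to -3, so Pb = +4.
A 1:1 salt means the anion carries the equal and opposite charge, 1−.
Anion: ligand charges sum to -3; for the ion to be 1−, Pt = +2.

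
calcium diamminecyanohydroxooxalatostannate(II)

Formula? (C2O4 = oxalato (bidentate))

Ligands: 1 hydroxo (OH, -1), 1 cyano (CN, -1), 2 ammine (NH3, neutral), 1 oxalato (C2O4, -2). Ligand charge sum = -4.
With Sn in oxidation state +2, the complex ion is [Sn...]^2−.
Charge balance with calcium (+2) requires 1 complex ion per 1 calcium.

Ca[Sn(C2O4)(CN)(NH3)2(OH)]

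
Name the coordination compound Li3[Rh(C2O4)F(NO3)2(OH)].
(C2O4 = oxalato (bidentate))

The 3 lithium counter-ions carry a total charge of +3, so each complex ion is 3−.
Ligand charges: 1×fluoro (-1 each), 1×oxalato (-2 each), 1×hydroxo (-1 each), 2×nitrato (-1 each); total -6. So Rh + (-6) = 3−, giving Rh = +3.
Ligands are named alphabetically: fluoro before hydroxo before nitrato before oxalato.
The complex ion is anionic, so rhodium takes the -ate form rhodate(III).

lithium fluorohydroxodinitratooxalatorhodate(III)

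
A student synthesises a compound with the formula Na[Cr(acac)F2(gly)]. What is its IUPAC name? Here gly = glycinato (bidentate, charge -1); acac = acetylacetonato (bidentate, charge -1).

The 1 sodium counter-ion carries a total charge of +1, so each complex ion is 1−.
Ligand charges: 2×fluoro (-1 each), 1×glycinato (-1 each), 1×acetylacetonato (-1 each); total -4. So Cr + (-4) = 1−, giving Cr = +3.
The complex ion is anionic, so chromium takes the -ate form chromate(III).

sodium (acetylacetonato)difluoro(glycinato)chromate(III)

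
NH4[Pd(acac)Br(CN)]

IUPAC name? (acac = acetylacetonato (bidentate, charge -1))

ammonium (acetylacetonato)bromocyanopalladate(II)

The 1 ammonium counter-ion carries a total charge of +1, so each complex ion is 1−.
Ligand charges: 1×cyano (-1 each), 1×bromo (-1 each), 1×acetylacetonato (-1 each); total -3. So Pd + (-3) = 1−, giving Pd = +2.
The complex ion is anionic, so palladium takes the -ate form palladate(II).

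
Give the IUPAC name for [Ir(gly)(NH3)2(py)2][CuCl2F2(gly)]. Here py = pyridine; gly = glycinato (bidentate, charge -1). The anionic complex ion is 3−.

diammine(glycinato)bis(pyridine)iridium(IV) dichlorodifluoro(glycinato)cuprate(II)

Both ions are complex: the cation is named first with the plain metal name, the anion second with the -ate form; each ion's ligands are alphabetised independently.
The complex anion is given as 3−; its ligand charges sum to -5, so Cu = +2.
A 1:1 salt means the cation carries the equal and opposite charge, 3+.
Cation: ligand charges sum to -1; for the ion to be 3+, Ir = +4.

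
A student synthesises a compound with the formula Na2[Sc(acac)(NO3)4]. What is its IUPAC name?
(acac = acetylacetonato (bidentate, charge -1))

sodium (acetylacetonato)tetranitratoscandate(III)

The 2 sodium counter-ions carry a total charge of +2, so each complex ion is 2−.
Ligand charges: 1×acetylacetonato (-1 each), 4×nitrato (-1 each); total -5. So Sc + (-5) = 2−, giving Sc = +3.
Ligands are named alphabetically: acetylacetonato before nitrato.
The complex ion is anionic, so scandium takes the -ate form scandate(III).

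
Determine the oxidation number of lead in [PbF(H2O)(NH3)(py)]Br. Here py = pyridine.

1 bromide outside the brackets (-1 each) → the complex ion is 1+.
Ligand charges: 1×F = -1; 1×py neutral; 1×NH3 neutral; 1×H2O neutral; sum -1.
Pb + (-1) = 1+ ⇒ Pb is +2.

+2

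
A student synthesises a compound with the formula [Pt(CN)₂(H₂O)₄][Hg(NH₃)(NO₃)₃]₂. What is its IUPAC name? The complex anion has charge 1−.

Both ions are complex: the cation is named first with the plain metal name, the anion second with the -ate form; each ion's ligands are alphabetised independently.
The complex anion is given as 1−; its ligand charges sum to -3, so Hg = +2.
With 2 anions per cation, the cation must be 2×1 = 2+.
Cation: ligand charges sum to -2; for the ion to be 2+, Pt = +4.

tetraaquadicyanoplatinum(IV) amminetrinitratomercurate(II)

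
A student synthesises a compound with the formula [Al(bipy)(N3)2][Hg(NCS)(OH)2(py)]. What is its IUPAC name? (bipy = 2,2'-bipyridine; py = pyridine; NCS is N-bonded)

Both ions are complex: the cation is named first with the plain metal name, the anion second with the -ate form; each ion's ligands are alphabetised independently.
Aluminium is always +3 in its complexes; the cation's ligand charges sum to -2, so the complex cation is 1+.
A 1:1 salt means the anion carries the equal and opposite charge, 1−.
Anion: ligand charges sum to -3; for the ion to be 1−, Hg = +2.

diazido(2,2'-bipyridine)aluminium(III) dihydroxoisothiocyanato(pyridine)mercurate(II)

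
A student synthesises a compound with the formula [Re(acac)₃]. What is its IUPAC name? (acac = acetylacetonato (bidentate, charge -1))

tris(acetylacetonato)rhenium(III)

There is no counter-ion, so the complex is neutral overall.
Ligand charges: 3×acetylacetonato (-1 each); total -3. So Re + (-3) = 0, giving Re = +3.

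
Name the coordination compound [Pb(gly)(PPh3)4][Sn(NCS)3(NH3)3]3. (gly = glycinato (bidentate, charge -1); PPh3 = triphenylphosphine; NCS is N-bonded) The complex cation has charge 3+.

Both ions are complex: the cation is named first with the plain metal name, the anion second with the -ate form; each ion's ligands are alphabetised independently.
The complex cation is given as 3+; its ligand charges sum to -1, so Pb = +4.
With 3 anions per cation, each anion must be 3/3 = 1−.
Anion: ligand charges sum to -3; for the ion to be 1−, Sn = +2.

(glycinato)tetrakis(triphenylphosphine)lead(IV) triamminetriisothiocyanatostannate(II)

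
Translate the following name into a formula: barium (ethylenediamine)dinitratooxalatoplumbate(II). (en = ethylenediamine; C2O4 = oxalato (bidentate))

Ba[Pb(C2O4)(en)(NO3)2]

Ligands: 1 ethylenediamine (en, neutral), 1 oxalato (C2O4, -2), 2 nitrato (NO3, -1). Ligand charge sum = -4.
Charge balance with barium (+2) requires 1 complex ion per 1 barium.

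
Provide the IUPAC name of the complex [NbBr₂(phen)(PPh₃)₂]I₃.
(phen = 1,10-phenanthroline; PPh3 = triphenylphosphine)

The 3 iodide counter-ions carry a total charge of -3, so each complex ion is 3+.
Ligand charges: 1×1,10-phenanthroline (neutral), 2×bromo (-1 each), 2×triphenylphosphine (neutral); total -2. So Nb + (-2) = 3+, giving Nb = +5.
Ligands are named alphabetically: bromo before phenanthroline before triphenylphosphine.

dibromo(1,10-phenanthroline)bis(triphenylphosphine)niobium(V) iodide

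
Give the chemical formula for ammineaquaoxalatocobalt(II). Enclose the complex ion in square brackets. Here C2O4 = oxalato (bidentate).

Ligands: 1 aqua (H2O, neutral), 1 oxalato (C2O4, -2), 1 ammine (NH3, neutral). Ligand charge sum = -2.
With Co in oxidation state +2, the complex ion is [Co...].

[Co(C2O4)(H2O)(NH3)]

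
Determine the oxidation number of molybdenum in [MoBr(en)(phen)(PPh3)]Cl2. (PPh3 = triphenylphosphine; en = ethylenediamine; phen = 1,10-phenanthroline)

+3

2 chloride outside the brackets (-1 each) → the complex ion is 2+.
Ligand charges: 1×PPh3 neutral; 1×Br = -1; 1×en neutral; 1×phen neutral; sum -1.
Mo + (-1) = 2+ ⇒ Mo is +3.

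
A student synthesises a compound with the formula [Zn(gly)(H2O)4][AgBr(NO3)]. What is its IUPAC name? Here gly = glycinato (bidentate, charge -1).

tetraaqua(glycinato)zinc(II) bromonitratoargentate(I)

Both ions are complex: the cation is named first with the plain metal name, the anion second with the -ate form; each ion's ligands are alphabetised independently.
Zinc is always +2 in its complexes; the cation's ligand charges sum to -1, so the complex cation is 1+.
A 1:1 salt means the anion carries the equal and opposite charge, 1−.
Anion: ligand charges sum to -2; for the ion to be 1−, Ag = +1.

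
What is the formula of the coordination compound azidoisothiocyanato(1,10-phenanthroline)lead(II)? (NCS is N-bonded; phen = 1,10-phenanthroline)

[Pb(N3)(NCS)(phen)]

Ligands: 1 isothiocyanato (NCS, -1), 1 1,10-phenanthroline (phen, neutral), 1 azido (N3, -1). Ligand charge sum = -2.
With Pb in oxidation state +2, the complex ion is [Pb...].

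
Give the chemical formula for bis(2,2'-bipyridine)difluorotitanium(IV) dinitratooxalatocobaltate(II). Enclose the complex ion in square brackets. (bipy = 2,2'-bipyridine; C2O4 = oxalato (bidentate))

[Ti(bipy)2F2][Co(C2O4)(NO3)2]

Cation [Ti…]: ligand charges -2, Ti(IV) ⇒ ion charge 2+.
Anion [Co…]: ligand charges -4, Co(II) ⇒ ion charge 2−.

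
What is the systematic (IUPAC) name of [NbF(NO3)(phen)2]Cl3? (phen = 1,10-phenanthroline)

The 3 chloride counter-ions carry a total charge of -3, so each complex ion is 3+.
Ligand charges: 1×nitrato (-1 each), 1×fluoro (-1 each), 2×1,10-phenanthroline (neutral); total -2. So Nb + (-2) = 3+, giving Nb = +5.
Ligands are named alphabetically: fluoro before nitrato before phenanthroline.

fluoronitratobis(1,10-phenanthroline)niobium(V) chloride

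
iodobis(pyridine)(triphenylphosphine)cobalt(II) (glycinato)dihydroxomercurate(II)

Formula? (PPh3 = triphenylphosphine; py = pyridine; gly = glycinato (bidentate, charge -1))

Cation [Co…]: ligand charges -1, Co(II) ⇒ ion charge 1+.
Anion [Hg…]: ligand charges -3, Hg(II) ⇒ ion charge 1−.
One 1+ cation balances one 1− anion.

[CoI(PPh3)(py)2][Hg(gly)(OH)2]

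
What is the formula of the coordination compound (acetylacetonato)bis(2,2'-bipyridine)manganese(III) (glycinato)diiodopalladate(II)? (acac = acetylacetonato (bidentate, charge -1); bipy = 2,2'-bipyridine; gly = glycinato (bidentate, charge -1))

Cation [Mn…]: ligand charges -1, Mn(III) ⇒ ion charge 2+.
Anion [Pd…]: ligand charges -3, Pd(II) ⇒ ion charge 1−.

[Mn(acac)(bipy)2][Pd(gly)I2]2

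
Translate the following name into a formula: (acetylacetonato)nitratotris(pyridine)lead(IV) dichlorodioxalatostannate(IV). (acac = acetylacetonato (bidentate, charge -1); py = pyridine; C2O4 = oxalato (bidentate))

Cation [Pb…]: ligand charges -2, Pb(IV) ⇒ ion charge 2+.
Anion [Sn…]: ligand charges -6, Sn(IV) ⇒ ion charge 2−.

[Pb(acac)(NO3)(py)3][Sn(C2O4)2Cl2]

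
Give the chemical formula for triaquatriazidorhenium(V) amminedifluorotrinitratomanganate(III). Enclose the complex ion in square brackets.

[Re(H2O)3(N3)3][MnF2(NH3)(NO3)3]

Cation [Re…]: ligand charges -3, Re(V) ⇒ ion charge 2+.
Anion [Mn…]: ligand charges -5, Mn(III) ⇒ ion charge 2−.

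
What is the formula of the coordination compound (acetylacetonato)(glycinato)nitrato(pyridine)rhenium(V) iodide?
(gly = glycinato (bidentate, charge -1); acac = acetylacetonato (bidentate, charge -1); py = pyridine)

Ligands: 1 glycinato (gly, -1), 1 nitrato (NO3, -1), 1 acetylacetonato (acac, -1), 1 pyridine (py, neutral). Ligand charge sum = -3.
With Re in oxidation state +5, the complex ion is [Re...]^2+.
Charge balance with iodide (-1) requires 1 complex ion per 2 iodide.

[Re(acac)(gly)(NO3)(py)]I2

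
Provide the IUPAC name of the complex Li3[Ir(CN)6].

The 3 lithium counter-ions carry a total charge of +3, so each complex ion is 3−.
Ligand charges: 6×cyano (-1 each); total -6. So Ir + (-6) = 3−, giving Ir = +3.
The complex ion is anionic, so iridium takes the -ate form iridate(III).

lithium hexacyanoiridate(III)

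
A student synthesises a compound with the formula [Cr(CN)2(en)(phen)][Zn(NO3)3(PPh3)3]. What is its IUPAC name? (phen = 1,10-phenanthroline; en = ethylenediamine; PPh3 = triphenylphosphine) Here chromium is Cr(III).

dicyano(ethylenediamine)(1,10-phenanthroline)chromium(III) trinitratotris(triphenylphosphine)zincate(II)

Cr is given as +3; the cation's ligand charges sum to -2, so the complex cation is 1+.
A 1:1 salt means the anion carries the equal and opposite charge, 1−.
Anion: ligand charges sum to -3; for the ion to be 1−, Zn = +2.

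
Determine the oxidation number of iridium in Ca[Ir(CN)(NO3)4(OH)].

1 calcium outside the brackets (+2 each) → the complex ion is 2−.
Ligand charges: 1×OH = -1; 1×CN = -1; 4×NO3 = -4; sum -6.
Ir + (-6) = 2− ⇒ Ir is +4.

+4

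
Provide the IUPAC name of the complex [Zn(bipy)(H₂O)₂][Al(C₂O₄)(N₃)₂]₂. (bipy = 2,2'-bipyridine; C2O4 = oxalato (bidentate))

diaqua(2,2'-bipyridine)zinc(II) diazidooxalatoaluminate(III)

Both ions are complex: the cation is named first with the plain metal name, the anion second with the -ate form; each ion's ligands are alphabetised independently.
Zinc is always +2 in its complexes; the cation's ligand charges sum to 0, so the complex cation is 2+.
With 2 anions per cation, each anion must be 2/2 = 1−.
Anion: ligand charges sum to -4; for the ion to be 1−, Al = +3.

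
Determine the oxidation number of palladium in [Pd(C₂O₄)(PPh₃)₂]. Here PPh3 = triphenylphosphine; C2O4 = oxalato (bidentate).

+2

No counter-ion: the bracketed complex is neutral.
Ligand charges: 2×PPh3 neutral; 1×C2O4 = -2; sum -2.
Pd + (-2) = 0 ⇒ Pd is +2.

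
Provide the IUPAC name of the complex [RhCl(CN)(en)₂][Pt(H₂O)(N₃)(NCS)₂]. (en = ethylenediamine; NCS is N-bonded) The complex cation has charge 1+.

Both ions are complex: the cation is named first with the plain metal name, the anion second with the -ate form; each ion's ligands are alphabetised independently.
The complex cation is given as 1+; its ligand charges sum to -2, so Rh = +3.
A 1:1 salt means the anion carries the equal and opposite charge, 1−.
Anion: ligand charges sum to -3; for the ion to be 1−, Pt = +2.

chlorocyanobis(ethylenediamine)rhodium(III) aquaazidodiisothiocyanatoplatinate(II)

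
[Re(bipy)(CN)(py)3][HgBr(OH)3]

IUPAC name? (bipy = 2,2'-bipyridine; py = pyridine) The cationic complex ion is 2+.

The complex cation is given as 2+; its ligand charges sum to -1, so Re = +3.
A 1:1 salt means the anion carries the equal and opposite charge, 2−.
Anion: ligand charges sum to -4; for the ion to be 2−, Hg = +2.

(2,2'-bipyridine)cyanotris(pyridine)rhenium(III) bromotrihydroxomercurate(II)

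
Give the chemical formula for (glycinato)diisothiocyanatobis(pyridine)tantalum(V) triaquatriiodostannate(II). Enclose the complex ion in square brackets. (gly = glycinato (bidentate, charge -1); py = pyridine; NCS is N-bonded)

[Ta(gly)(NCS)2(py)2][Sn(H2O)3I3]2

Cation [Ta…]: ligand charges -3, Ta(V) ⇒ ion charge 2+.
Anion [Sn…]: ligand charges -3, Sn(II) ⇒ ion charge 1−.
One 2+ cation requires 2 of the 1− anion.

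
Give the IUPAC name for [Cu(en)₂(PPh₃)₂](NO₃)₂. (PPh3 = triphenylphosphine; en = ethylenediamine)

bis(ethylenediamine)bis(triphenylphosphine)copper(II) nitrate

The 2 nitrate counter-ions carry a total charge of -2, so each complex ion is 2+.
Ligand charges: 2×triphenylphosphine (neutral), 2×ethylenediamine (neutral); total 0. So Cu + (0) = 2+, giving Cu = +2.
Ligands are named alphabetically: ethylenediamine before triphenylphosphine.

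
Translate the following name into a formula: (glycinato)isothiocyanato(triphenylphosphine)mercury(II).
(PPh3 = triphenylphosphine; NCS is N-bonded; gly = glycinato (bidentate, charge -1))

[Hg(gly)(NCS)(PPh3)]

Ligands: 1 triphenylphosphine (PPh3, neutral), 1 isothiocyanato (NCS, -1), 1 glycinato (gly, -1). Ligand charge sum = -2.
With Hg in oxidation state +2, the complex ion is [Hg...].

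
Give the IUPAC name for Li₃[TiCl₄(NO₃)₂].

The 3 lithium counter-ions carry a total charge of +3, so each complex ion is 3−.
Ligand charges: 4×chloro (-1 each), 2×nitrato (-1 each); total -6. So Ti + (-6) = 3−, giving Ti = +3.
The complex ion is anionic, so titanium takes the -ate form titanate(III).

lithium tetrachlorodinitratotitanate(III)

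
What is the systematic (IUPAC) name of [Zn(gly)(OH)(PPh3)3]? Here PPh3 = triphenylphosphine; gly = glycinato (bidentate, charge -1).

There is no counter-ion, so the complex is neutral overall.
Ligand charges: 3×triphenylphosphine (neutral), 1×glycinato (-1 each), 1×hydroxo (-1 each); total -2. So Zn + (-2) = 0, giving Zn = +2.
Ligands are named alphabetically: glycinato before hydroxo before triphenylphosphine.

(glycinato)hydroxotris(triphenylphosphine)zinc(II)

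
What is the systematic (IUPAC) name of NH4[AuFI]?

The 1 ammonium counter-ion carries a total charge of +1, so each complex ion is 1−.
Ligand charges: 1×iodo (-1 each), 1×fluoro (-1 each); total -2. So Au + (-2) = 1−, giving Au = +1.
The complex ion is anionic, so gold takes the -ate form aurate(I).

ammonium fluoroiodoaurate(I)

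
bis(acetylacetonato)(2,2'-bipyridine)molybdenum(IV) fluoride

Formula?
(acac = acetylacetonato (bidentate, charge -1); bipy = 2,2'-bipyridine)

[Mo(acac)2(bipy)]F2

Ligands: 2 acetylacetonato (acac, -1), 1 2,2'-bipyridine (bipy, neutral). Ligand charge sum = -2.
With Mo in oxidation state +4, the complex ion is [Mo...]^2+.
Charge balance with fluoride (-1) requires 1 complex ion per 2 fluoride.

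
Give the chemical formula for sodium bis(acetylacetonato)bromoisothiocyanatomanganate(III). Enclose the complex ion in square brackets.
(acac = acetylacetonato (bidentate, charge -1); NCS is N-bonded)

Na[Mn(acac)2Br(NCS)]

Ligands: 2 acetylacetonato (acac, -1), 1 isothiocyanato (NCS, -1), 1 bromo (Br, -1). Ligand charge sum = -4.
With Mn in oxidation state +3, the complex ion is [Mn...]^1−.
Charge balance with sodium (+1) requires 1 complex ion per 1 sodium.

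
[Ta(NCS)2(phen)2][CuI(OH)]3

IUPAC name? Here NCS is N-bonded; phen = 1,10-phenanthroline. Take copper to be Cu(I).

diisothiocyanatobis(1,10-phenanthroline)tantalum(V) hydroxoiodocuprate(I)

Both ions are complex: the cation is named first with the plain metal name, the anion second with the -ate form; each ion's ligands are alphabetised independently.
Cu is given as +1; the anion's ligand charges sum to -2, so the complex anion is 1−.
With 3 anions per cation, the cation must be 3×1 = 3+.
Cation: ligand charges sum to -2; for the ion to be 3+, Ta = +5.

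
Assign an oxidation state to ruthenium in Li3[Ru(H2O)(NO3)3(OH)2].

+2

3 lithium outside the brackets (+1 each) → the complex ion is 3−.
Ligand charges: 2×OH = -2; 3×NO3 = -3; 1×H2O neutral; sum -5.
Ru + (-5) = 3− ⇒ Ru is +2.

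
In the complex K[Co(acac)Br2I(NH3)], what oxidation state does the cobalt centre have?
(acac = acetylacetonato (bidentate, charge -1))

1 potassium outside the brackets (+1 each) → the complex ion is 1−.
Ligand charges: 1×acac = -1; 2×Br = -2; 1×NH3 neutral; 1×I = -1; sum -4.
Co + (-4) = 1− ⇒ Co is +3.

+3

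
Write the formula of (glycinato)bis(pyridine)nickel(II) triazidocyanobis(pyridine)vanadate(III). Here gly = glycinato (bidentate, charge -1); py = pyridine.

[Ni(gly)(py)2][V(CN)(N3)3(py)2]

Cation [Ni…]: ligand charges -1, Ni(II) ⇒ ion charge 1+.
Anion [V…]: ligand charges -4, V(III) ⇒ ion charge 1−.
One 1+ cation balances one 1− anion.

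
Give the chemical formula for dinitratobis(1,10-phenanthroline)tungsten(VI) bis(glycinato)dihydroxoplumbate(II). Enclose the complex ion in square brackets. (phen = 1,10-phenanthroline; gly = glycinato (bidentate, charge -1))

Cation [W…]: ligand charges -2, W(VI) ⇒ ion charge 4+.
Anion [Pb…]: ligand charges -4, Pb(II) ⇒ ion charge 2−.
One 4+ cation requires 2 of the 2− anion.

[W(NO3)2(phen)2][Pb(gly)2(OH)2]2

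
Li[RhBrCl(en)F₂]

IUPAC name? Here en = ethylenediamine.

The 1 lithium counter-ion carries a total charge of +1, so each complex ion is 1−.
Ligand charges: 1×chloro (-1 each), 2×fluoro (-1 each), 1×ethylenediamine (neutral), 1×bromo (-1 each); total -4. So Rh + (-4) = 1−, giving Rh = +3.
Ligands are named alphabetically: bromo before chloro before ethylenediamine before fluoro.
The complex ion is anionic, so rhodium takes the -ate form rhodate(III).

lithium bromochloro(ethylenediamine)difluororhodate(III)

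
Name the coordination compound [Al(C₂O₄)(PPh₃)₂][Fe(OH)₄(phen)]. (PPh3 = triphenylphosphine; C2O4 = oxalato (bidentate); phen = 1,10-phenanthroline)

Both ions are complex: the cation is named first with the plain metal name, the anion second with the -ate form; each ion's ligands are alphabetised independently.
Aluminium is always +3 in its complexes; the cation's ligand charges sum to -2, so the complex cation is 1+.
A 1:1 salt means the anion carries the equal and opposite charge, 1−.
Anion: ligand charges sum to -4; for the ion to be 1−, Fe = +3.

oxalatobis(triphenylphosphine)aluminium(III) tetrahydroxo(1,10-phenanthroline)ferrate(III)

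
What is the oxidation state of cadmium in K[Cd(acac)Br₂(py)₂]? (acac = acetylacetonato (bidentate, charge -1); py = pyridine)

+2

1 potassium outside the brackets (+1 each) → the complex ion is 1−.
Ligand charges: 1×acac = -1; 2×py neutral; 2×Br = -2; sum -3.
Cd + (-3) = 1− ⇒ Cd is +2.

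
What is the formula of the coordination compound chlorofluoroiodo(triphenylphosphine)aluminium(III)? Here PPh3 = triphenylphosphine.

[AlClFI(PPh3)]

Ligands: 1 fluoro (F, -1), 1 iodo (I, -1), 1 triphenylphosphine (PPh3, neutral), 1 chloro (Cl, -1). Ligand charge sum = -3.
With Al in oxidation state +3, the complex ion is [Al...].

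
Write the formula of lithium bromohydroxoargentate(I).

Li[AgBr(OH)]

Ligands: 1 bromo (Br, -1), 1 hydroxo (OH, -1). Ligand charge sum = -2.
With Ag in oxidation state +1, the complex ion is [Ag...]^1−.
Charge balance with lithium (+1) requires 1 complex ion per 1 lithium.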